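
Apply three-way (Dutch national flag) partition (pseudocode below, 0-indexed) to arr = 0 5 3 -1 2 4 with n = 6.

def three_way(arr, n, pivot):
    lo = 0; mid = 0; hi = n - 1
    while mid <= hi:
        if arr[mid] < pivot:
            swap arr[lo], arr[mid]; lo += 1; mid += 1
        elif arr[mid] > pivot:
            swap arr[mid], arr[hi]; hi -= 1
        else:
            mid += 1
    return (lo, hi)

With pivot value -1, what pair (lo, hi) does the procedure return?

(0, 0)

pivot = -1; lo=0, mid=0, hi=5
arr[mid]=0>-1: swap arr[0],arr[5]; hi=4 → 4 5 3 -1 2 0
arr[mid]=4>-1: swap arr[0],arr[4]; hi=3 → 2 5 3 -1 4 0
arr[mid]=2>-1: swap arr[0],arr[3]; hi=2 → -1 5 3 2 4 0
arr[mid]=-1=-1: mid=1
arr[mid]=5>-1: swap arr[1],arr[2]; hi=1 → -1 3 5 2 4 0
arr[mid]=3>-1: swap arr[1],arr[1]; hi=0 → -1 3 5 2 4 0
end: lo=0, hi=0; arr = -1 3 5 2 4 0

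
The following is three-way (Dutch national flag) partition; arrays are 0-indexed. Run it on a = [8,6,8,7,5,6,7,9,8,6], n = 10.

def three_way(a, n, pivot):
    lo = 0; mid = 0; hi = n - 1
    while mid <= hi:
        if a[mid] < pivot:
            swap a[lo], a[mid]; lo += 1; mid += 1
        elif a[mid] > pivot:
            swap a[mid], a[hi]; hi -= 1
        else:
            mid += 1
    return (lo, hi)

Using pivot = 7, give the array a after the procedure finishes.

lo=0 mid=0 hi=9
8>7: swap(0,9), hi=8 ⇒ [6,6,8,7,5,6,7,9,8,8]
6<7: swap(0,0), lo=1 mid=1 ⇒ [6,6,8,7,5,6,7,9,8,8]
6<7: swap(1,1), lo=2 mid=2 ⇒ [6,6,8,7,5,6,7,9,8,8]
8>7: swap(2,8), hi=7 ⇒ [6,6,8,7,5,6,7,9,8,8]
8>7: swap(2,7), hi=6 ⇒ [6,6,9,7,5,6,7,8,8,8]
9>7: swap(2,6), hi=5 ⇒ [6,6,7,7,5,6,9,8,8,8]
7=7: mid=3
7=7: mid=4
5<7: swap(2,4), lo=3 mid=5 ⇒ [6,6,5,7,7,6,9,8,8,8]
6<7: swap(3,5), lo=4 mid=6 ⇒ [6,6,5,6,7,7,9,8,8,8]
done. lo=4 hi=5; a=[6,6,5,6,7,7,9,8,8,8]

[6,6,5,6,7,7,9,8,8,8]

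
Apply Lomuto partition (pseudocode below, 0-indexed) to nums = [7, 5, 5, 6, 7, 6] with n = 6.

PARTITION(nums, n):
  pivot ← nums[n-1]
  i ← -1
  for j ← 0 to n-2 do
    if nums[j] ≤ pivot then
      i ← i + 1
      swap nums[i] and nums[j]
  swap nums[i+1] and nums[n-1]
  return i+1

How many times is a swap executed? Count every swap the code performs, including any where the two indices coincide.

4

pivot=6, i=-1
j=0: 7>6, skip
j=1: 5≤6, i=0, swap(0,1) ⇒ [5, 7, 5, 6, 7, 6]
j=2: 5≤6, i=1, swap(1,2) ⇒ [5, 5, 7, 6, 7, 6]
j=3: 6≤6, i=2, swap(2,3) ⇒ [5, 5, 6, 7, 7, 6]
j=4: 7>6, skip
swap(3,5) ⇒ [5, 5, 6, 6, 7, 7]; return 3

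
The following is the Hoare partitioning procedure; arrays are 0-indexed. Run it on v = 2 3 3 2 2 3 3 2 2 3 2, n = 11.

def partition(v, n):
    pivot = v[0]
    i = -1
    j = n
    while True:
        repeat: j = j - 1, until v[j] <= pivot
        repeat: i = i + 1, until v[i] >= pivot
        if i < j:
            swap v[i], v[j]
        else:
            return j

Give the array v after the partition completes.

pivot=2
j stops at 10 (2), i stops at 0 (2); swap ⇒ 2 3 3 2 2 3 3 2 2 3 2
j stops at 8 (2), i stops at 1 (3); swap ⇒ 2 2 3 2 2 3 3 2 3 3 2
j stops at 7 (2), i stops at 2 (3); swap ⇒ 2 2 2 2 2 3 3 3 3 3 2
j stops at 4 (2), i stops at 3 (2); swap ⇒ 2 2 2 2 2 3 3 3 3 3 2
j stops at 3, i stops at 4; i≥j ⇒ return 3. v=2 2 2 2 2 3 3 3 3 3 2

2 2 2 2 2 3 3 3 3 3 2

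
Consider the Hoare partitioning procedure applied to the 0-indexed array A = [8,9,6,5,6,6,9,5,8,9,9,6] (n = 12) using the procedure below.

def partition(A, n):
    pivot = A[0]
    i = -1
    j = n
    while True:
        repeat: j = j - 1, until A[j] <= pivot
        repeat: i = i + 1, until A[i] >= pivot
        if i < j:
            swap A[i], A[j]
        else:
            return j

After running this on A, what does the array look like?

pivot=8
j stops at 11 (6), i stops at 0 (8); swap ⇒ [6,9,6,5,6,6,9,5,8,9,9,8]
j stops at 8 (8), i stops at 1 (9); swap ⇒ [6,8,6,5,6,6,9,5,9,9,9,8]
j stops at 7 (5), i stops at 6 (9); swap ⇒ [6,8,6,5,6,6,5,9,9,9,9,8]
j stops at 6, i stops at 7; i≥j ⇒ return 6. A=[6,8,6,5,6,6,5,9,9,9,9,8]

[6,8,6,5,6,6,5,9,9,9,9,8]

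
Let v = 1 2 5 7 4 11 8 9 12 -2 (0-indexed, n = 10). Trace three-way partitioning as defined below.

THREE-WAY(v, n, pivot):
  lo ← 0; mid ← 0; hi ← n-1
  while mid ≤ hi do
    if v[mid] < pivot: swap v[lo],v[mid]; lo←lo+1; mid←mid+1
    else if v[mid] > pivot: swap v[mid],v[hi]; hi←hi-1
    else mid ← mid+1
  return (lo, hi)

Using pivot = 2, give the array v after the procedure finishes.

1 -2 2 4 11 8 9 12 7 5

pivot = 2; lo=0, mid=0, hi=9
v[mid]=1<2: swap v[0],v[0]; lo=1,mid=1 → 1 2 5 7 4 11 8 9 12 -2
v[mid]=2=2: mid=2
v[mid]=5>2: swap v[2],v[9]; hi=8 → 1 2 -2 7 4 11 8 9 12 5
v[mid]=-2<2: swap v[1],v[2]; lo=2,mid=3 → 1 -2 2 7 4 11 8 9 12 5
v[mid]=7>2: swap v[3],v[8]; hi=7 → 1 -2 2 12 4 11 8 9 7 5
v[mid]=12>2: swap v[3],v[7]; hi=6 → 1 -2 2 9 4 11 8 12 7 5
v[mid]=9>2: swap v[3],v[6]; hi=5 → 1 -2 2 8 4 11 9 12 7 5
v[mid]=8>2: swap v[3],v[5]; hi=4 → 1 -2 2 11 4 8 9 12 7 5
v[mid]=11>2: swap v[3],v[4]; hi=3 → 1 -2 2 4 11 8 9 12 7 5
v[mid]=4>2: swap v[3],v[3]; hi=2 → 1 -2 2 4 11 8 9 12 7 5
end: lo=2, hi=2; v = 1 -2 2 4 11 8 9 12 7 5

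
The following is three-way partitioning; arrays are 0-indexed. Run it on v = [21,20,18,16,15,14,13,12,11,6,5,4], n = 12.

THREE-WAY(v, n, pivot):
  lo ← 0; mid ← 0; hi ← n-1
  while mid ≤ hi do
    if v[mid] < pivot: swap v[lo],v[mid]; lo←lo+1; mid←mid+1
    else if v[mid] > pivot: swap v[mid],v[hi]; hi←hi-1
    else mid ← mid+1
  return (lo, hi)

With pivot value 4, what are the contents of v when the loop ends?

[4,18,16,15,14,13,12,11,6,5,20,21]

lo=0 mid=0 hi=11
21>4: swap(0,11), hi=10 ⇒ [4,20,18,16,15,14,13,12,11,6,5,21]
4=4: mid=1
20>4: swap(1,10), hi=9 ⇒ [4,5,18,16,15,14,13,12,11,6,20,21]
5>4: swap(1,9), hi=8 ⇒ [4,6,18,16,15,14,13,12,11,5,20,21]
6>4: swap(1,8), hi=7 ⇒ [4,11,18,16,15,14,13,12,6,5,20,21]
11>4: swap(1,7), hi=6 ⇒ [4,12,18,16,15,14,13,11,6,5,20,21]
12>4: swap(1,6), hi=5 ⇒ [4,13,18,16,15,14,12,11,6,5,20,21]
13>4: swap(1,5), hi=4 ⇒ [4,14,18,16,15,13,12,11,6,5,20,21]
14>4: swap(1,4), hi=3 ⇒ [4,15,18,16,14,13,12,11,6,5,20,21]
15>4: swap(1,3), hi=2 ⇒ [4,16,18,15,14,13,12,11,6,5,20,21]
16>4: swap(1,2), hi=1 ⇒ [4,18,16,15,14,13,12,11,6,5,20,21]
18>4: swap(1,1), hi=0 ⇒ [4,18,16,15,14,13,12,11,6,5,20,21]
done. lo=0 hi=0; v=[4,18,16,15,14,13,12,11,6,5,20,21]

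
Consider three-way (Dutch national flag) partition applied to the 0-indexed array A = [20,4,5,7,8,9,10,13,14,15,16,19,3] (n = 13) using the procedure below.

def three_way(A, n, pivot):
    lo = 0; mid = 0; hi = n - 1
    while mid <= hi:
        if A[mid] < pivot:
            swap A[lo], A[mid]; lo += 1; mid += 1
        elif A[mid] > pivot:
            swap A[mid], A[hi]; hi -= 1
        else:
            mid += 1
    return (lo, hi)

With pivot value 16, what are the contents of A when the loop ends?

[3,4,5,7,8,9,10,13,14,15,16,19,20]

pivot = 16; lo=0, mid=0, hi=12
A[mid]=20>16: swap A[0],A[12]; hi=11 → [3,4,5,7,8,9,10,13,14,15,16,19,20]
A[mid]=3<16: swap A[0],A[0]; lo=1,mid=1 → [3,4,5,7,8,9,10,13,14,15,16,19,20]
A[mid]=4<16: swap A[1],A[1]; lo=2,mid=2 → [3,4,5,7,8,9,10,13,14,15,16,19,20]
A[mid]=5<16: swap A[2],A[2]; lo=3,mid=3 → [3,4,5,7,8,9,10,13,14,15,16,19,20]
A[mid]=7<16: swap A[3],A[3]; lo=4,mid=4 → [3,4,5,7,8,9,10,13,14,15,16,19,20]
A[mid]=8<16: swap A[4],A[4]; lo=5,mid=5 → [3,4,5,7,8,9,10,13,14,15,16,19,20]
A[mid]=9<16: swap A[5],A[5]; lo=6,mid=6 → [3,4,5,7,8,9,10,13,14,15,16,19,20]
A[mid]=10<16: swap A[6],A[6]; lo=7,mid=7 → [3,4,5,7,8,9,10,13,14,15,16,19,20]
A[mid]=13<16: swap A[7],A[7]; lo=8,mid=8 → [3,4,5,7,8,9,10,13,14,15,16,19,20]
A[mid]=14<16: swap A[8],A[8]; lo=9,mid=9 → [3,4,5,7,8,9,10,13,14,15,16,19,20]
A[mid]=15<16: swap A[9],A[9]; lo=10,mid=10 → [3,4,5,7,8,9,10,13,14,15,16,19,20]
A[mid]=16=16: mid=11
A[mid]=19>16: swap A[11],A[11]; hi=10 → [3,4,5,7,8,9,10,13,14,15,16,19,20]
end: lo=10, hi=10; A = [3,4,5,7,8,9,10,13,14,15,16,19,20]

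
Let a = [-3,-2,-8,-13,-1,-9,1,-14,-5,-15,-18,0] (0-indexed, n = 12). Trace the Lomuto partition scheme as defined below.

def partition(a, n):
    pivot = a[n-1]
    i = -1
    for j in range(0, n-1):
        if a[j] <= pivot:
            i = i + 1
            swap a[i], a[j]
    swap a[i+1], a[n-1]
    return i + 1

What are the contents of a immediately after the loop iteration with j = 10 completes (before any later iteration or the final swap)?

[-3,-2,-8,-13,-1,-9,-14,-5,-15,-18,1,0]

pivot=0, i=-1
j=0: -3≤0, i=0, swap(0,0) ⇒ [-3,-2,-8,-13,-1,-9,1,-14,-5,-15,-18,0]
j=1: -2≤0, i=1, swap(1,1) ⇒ [-3,-2,-8,-13,-1,-9,1,-14,-5,-15,-18,0]
j=2: -8≤0, i=2, swap(2,2) ⇒ [-3,-2,-8,-13,-1,-9,1,-14,-5,-15,-18,0]
j=3: -13≤0, i=3, swap(3,3) ⇒ [-3,-2,-8,-13,-1,-9,1,-14,-5,-15,-18,0]
j=4: -1≤0, i=4, swap(4,4) ⇒ [-3,-2,-8,-13,-1,-9,1,-14,-5,-15,-18,0]
j=5: -9≤0, i=5, swap(5,5) ⇒ [-3,-2,-8,-13,-1,-9,1,-14,-5,-15,-18,0]
j=6: 1>0, skip
j=7: -14≤0, i=6, swap(6,7) ⇒ [-3,-2,-8,-13,-1,-9,-14,1,-5,-15,-18,0]
j=8: -5≤0, i=7, swap(7,8) ⇒ [-3,-2,-8,-13,-1,-9,-14,-5,1,-15,-18,0]
j=9: -15≤0, i=8, swap(8,9) ⇒ [-3,-2,-8,-13,-1,-9,-14,-5,-15,1,-18,0]
j=10: -18≤0, i=9, swap(9,10) ⇒ [-3,-2,-8,-13,-1,-9,-14,-5,-15,-18,1,0]
(after j=10) a = [-3,-2,-8,-13,-1,-9,-14,-5,-15,-18,1,0]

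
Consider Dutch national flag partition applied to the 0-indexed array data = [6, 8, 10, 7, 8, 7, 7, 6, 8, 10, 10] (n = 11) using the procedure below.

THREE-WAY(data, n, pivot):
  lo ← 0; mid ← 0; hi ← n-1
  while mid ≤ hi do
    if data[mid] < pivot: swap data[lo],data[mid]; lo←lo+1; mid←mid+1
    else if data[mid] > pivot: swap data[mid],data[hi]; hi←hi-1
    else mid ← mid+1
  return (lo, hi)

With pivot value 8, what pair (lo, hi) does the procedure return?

lo=0 mid=0 hi=10
6<8: swap(0,0), lo=1 mid=1 ⇒ [6, 8, 10, 7, 8, 7, 7, 6, 8, 10, 10]
8=8: mid=2
10>8: swap(2,10), hi=9 ⇒ [6, 8, 10, 7, 8, 7, 7, 6, 8, 10, 10]
10>8: swap(2,9), hi=8 ⇒ [6, 8, 10, 7, 8, 7, 7, 6, 8, 10, 10]
10>8: swap(2,8), hi=7 ⇒ [6, 8, 8, 7, 8, 7, 7, 6, 10, 10, 10]
8=8: mid=3
7<8: swap(1,3), lo=2 mid=4 ⇒ [6, 7, 8, 8, 8, 7, 7, 6, 10, 10, 10]
8=8: mid=5
7<8: swap(2,5), lo=3 mid=6 ⇒ [6, 7, 7, 8, 8, 8, 7, 6, 10, 10, 10]
7<8: swap(3,6), lo=4 mid=7 ⇒ [6, 7, 7, 7, 8, 8, 8, 6, 10, 10, 10]
6<8: swap(4,7), lo=5 mid=8 ⇒ [6, 7, 7, 7, 6, 8, 8, 8, 10, 10, 10]
done. lo=5 hi=7; data=[6, 7, 7, 7, 6, 8, 8, 8, 10, 10, 10]

(5, 7)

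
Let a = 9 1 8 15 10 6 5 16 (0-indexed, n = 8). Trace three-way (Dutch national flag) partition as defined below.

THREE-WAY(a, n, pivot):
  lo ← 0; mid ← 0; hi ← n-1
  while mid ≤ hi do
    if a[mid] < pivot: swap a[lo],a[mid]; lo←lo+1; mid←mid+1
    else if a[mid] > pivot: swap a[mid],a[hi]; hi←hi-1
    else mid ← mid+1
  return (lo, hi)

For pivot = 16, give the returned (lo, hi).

lo=0 mid=0 hi=7
9<16: swap(0,0), lo=1 mid=1 ⇒ 9 1 8 15 10 6 5 16
1<16: swap(1,1), lo=2 mid=2 ⇒ 9 1 8 15 10 6 5 16
8<16: swap(2,2), lo=3 mid=3 ⇒ 9 1 8 15 10 6 5 16
15<16: swap(3,3), lo=4 mid=4 ⇒ 9 1 8 15 10 6 5 16
10<16: swap(4,4), lo=5 mid=5 ⇒ 9 1 8 15 10 6 5 16
6<16: swap(5,5), lo=6 mid=6 ⇒ 9 1 8 15 10 6 5 16
5<16: swap(6,6), lo=7 mid=7 ⇒ 9 1 8 15 10 6 5 16
16=16: mid=8
done. lo=7 hi=7; a=9 1 8 15 10 6 5 16

(7, 7)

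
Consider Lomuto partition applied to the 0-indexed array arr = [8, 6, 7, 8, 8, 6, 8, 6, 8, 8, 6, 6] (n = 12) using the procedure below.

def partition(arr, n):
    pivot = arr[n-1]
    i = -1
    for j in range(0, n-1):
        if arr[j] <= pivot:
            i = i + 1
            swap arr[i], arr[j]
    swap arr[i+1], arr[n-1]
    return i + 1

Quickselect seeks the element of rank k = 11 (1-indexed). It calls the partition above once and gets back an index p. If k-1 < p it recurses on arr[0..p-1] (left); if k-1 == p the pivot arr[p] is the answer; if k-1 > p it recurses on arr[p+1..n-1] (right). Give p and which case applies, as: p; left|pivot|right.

4; right

pivot=6, i=-1
j=0: 8>6, skip
j=1: 6≤6, i=0, swap(0,1) ⇒ [6, 8, 7, 8, 8, 6, 8, 6, 8, 8, 6, 6]
j=2: 7>6, skip
j=3: 8>6, skip
j=4: 8>6, skip
j=5: 6≤6, i=1, swap(1,5) ⇒ [6, 6, 7, 8, 8, 8, 8, 6, 8, 8, 6, 6]
j=6: 8>6, skip
j=7: 6≤6, i=2, swap(2,7) ⇒ [6, 6, 6, 8, 8, 8, 8, 7, 8, 8, 6, 6]
j=8: 8>6, skip
j=9: 8>6, skip
j=10: 6≤6, i=3, swap(3,10) ⇒ [6, 6, 6, 6, 8, 8, 8, 7, 8, 8, 8, 6]
swap(4,11) ⇒ [6, 6, 6, 6, 6, 8, 8, 7, 8, 8, 8, 8]; return 4
p = 4; k-1 = 10 > 4 ⇒ right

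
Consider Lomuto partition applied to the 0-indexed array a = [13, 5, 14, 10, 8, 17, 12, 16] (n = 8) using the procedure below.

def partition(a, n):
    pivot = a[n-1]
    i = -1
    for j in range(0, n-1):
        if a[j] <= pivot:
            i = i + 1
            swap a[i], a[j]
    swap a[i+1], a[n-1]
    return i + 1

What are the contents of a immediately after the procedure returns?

pivot=16, i=-1
j=0: 13≤16, i=0, swap(0,0) ⇒ [13, 5, 14, 10, 8, 17, 12, 16]
j=1: 5≤16, i=1, swap(1,1) ⇒ [13, 5, 14, 10, 8, 17, 12, 16]
j=2: 14≤16, i=2, swap(2,2) ⇒ [13, 5, 14, 10, 8, 17, 12, 16]
j=3: 10≤16, i=3, swap(3,3) ⇒ [13, 5, 14, 10, 8, 17, 12, 16]
j=4: 8≤16, i=4, swap(4,4) ⇒ [13, 5, 14, 10, 8, 17, 12, 16]
j=5: 17>16, skip
j=6: 12≤16, i=5, swap(5,6) ⇒ [13, 5, 14, 10, 8, 12, 17, 16]
swap(6,7) ⇒ [13, 5, 14, 10, 8, 12, 16, 17]; return 6

[13, 5, 14, 10, 8, 12, 16, 17]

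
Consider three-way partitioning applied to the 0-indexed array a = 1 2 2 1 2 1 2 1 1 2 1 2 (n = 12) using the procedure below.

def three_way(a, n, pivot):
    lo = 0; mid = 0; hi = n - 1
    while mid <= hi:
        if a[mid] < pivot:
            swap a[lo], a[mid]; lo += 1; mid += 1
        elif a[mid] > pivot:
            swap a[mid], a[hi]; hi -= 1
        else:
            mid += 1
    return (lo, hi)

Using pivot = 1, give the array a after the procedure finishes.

lo=0 mid=0 hi=11
1=1: mid=1
2>1: swap(1,11), hi=10 ⇒ 1 2 2 1 2 1 2 1 1 2 1 2
2>1: swap(1,10), hi=9 ⇒ 1 1 2 1 2 1 2 1 1 2 2 2
1=1: mid=2
2>1: swap(2,9), hi=8 ⇒ 1 1 2 1 2 1 2 1 1 2 2 2
2>1: swap(2,8), hi=7 ⇒ 1 1 1 1 2 1 2 1 2 2 2 2
1=1: mid=3
1=1: mid=4
2>1: swap(4,7), hi=6 ⇒ 1 1 1 1 1 1 2 2 2 2 2 2
1=1: mid=5
1=1: mid=6
2>1: swap(6,6), hi=5 ⇒ 1 1 1 1 1 1 2 2 2 2 2 2
done. lo=0 hi=5; a=1 1 1 1 1 1 2 2 2 2 2 2

1 1 1 1 1 1 2 2 2 2 2 2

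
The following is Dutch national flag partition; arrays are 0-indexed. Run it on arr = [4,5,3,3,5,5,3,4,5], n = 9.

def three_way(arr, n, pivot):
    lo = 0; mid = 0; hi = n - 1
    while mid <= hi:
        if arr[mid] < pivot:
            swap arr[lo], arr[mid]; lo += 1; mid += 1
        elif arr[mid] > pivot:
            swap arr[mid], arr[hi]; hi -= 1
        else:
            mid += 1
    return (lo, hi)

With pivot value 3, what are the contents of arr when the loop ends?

lo=0 mid=0 hi=8
4>3: swap(0,8), hi=7 ⇒ [5,5,3,3,5,5,3,4,4]
5>3: swap(0,7), hi=6 ⇒ [4,5,3,3,5,5,3,5,4]
4>3: swap(0,6), hi=5 ⇒ [3,5,3,3,5,5,4,5,4]
3=3: mid=1
5>3: swap(1,5), hi=4 ⇒ [3,5,3,3,5,5,4,5,4]
5>3: swap(1,4), hi=3 ⇒ [3,5,3,3,5,5,4,5,4]
5>3: swap(1,3), hi=2 ⇒ [3,3,3,5,5,5,4,5,4]
3=3: mid=2
3=3: mid=3
done. lo=0 hi=2; arr=[3,3,3,5,5,5,4,5,4]

[3,3,3,5,5,5,4,5,4]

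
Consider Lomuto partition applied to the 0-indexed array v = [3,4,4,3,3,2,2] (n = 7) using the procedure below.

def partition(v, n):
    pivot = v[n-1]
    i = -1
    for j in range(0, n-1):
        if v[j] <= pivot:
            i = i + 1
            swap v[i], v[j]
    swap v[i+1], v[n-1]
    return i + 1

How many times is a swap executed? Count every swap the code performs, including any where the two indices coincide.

2

pivot=2, i=-1
j=0: 3>2, skip
j=1: 4>2, skip
j=2: 4>2, skip
j=3: 3>2, skip
j=4: 3>2, skip
j=5: 2≤2, i=0, swap(0,5) ⇒ [2,4,4,3,3,3,2]
swap(1,6) ⇒ [2,2,4,3,3,3,4]; return 1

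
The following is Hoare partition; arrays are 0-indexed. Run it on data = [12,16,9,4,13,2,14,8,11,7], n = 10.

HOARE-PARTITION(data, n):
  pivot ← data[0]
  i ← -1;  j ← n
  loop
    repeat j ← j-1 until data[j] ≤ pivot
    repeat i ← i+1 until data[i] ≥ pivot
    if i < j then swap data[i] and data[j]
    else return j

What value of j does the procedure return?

pivot = data[0] = 12; i = -1, j = 10
j→9 (data[9]=7≤12), i→0 (data[0]=12≥12); i<j, swap → [7,16,9,4,13,2,14,8,11,12]
j→8 (data[8]=11≤12), i→1 (data[1]=16≥12); i<j, swap → [7,11,9,4,13,2,14,8,16,12]
j→7 (data[7]=8≤12), i→4 (data[4]=13≥12); i<j, swap → [7,11,9,4,8,2,14,13,16,12]
j→5, i→6; i≥j, return j=5. data = [7,11,9,4,8,2,14,13,16,12]

5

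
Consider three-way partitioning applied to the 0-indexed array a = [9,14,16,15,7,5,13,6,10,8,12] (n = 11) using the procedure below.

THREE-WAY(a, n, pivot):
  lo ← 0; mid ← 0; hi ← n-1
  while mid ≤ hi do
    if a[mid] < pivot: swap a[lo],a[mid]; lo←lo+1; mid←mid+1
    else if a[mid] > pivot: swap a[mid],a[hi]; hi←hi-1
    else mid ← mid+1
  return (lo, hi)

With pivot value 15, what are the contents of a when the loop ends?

lo=0 mid=0 hi=10
9<15: swap(0,0), lo=1 mid=1 ⇒ [9,14,16,15,7,5,13,6,10,8,12]
14<15: swap(1,1), lo=2 mid=2 ⇒ [9,14,16,15,7,5,13,6,10,8,12]
16>15: swap(2,10), hi=9 ⇒ [9,14,12,15,7,5,13,6,10,8,16]
12<15: swap(2,2), lo=3 mid=3 ⇒ [9,14,12,15,7,5,13,6,10,8,16]
15=15: mid=4
7<15: swap(3,4), lo=4 mid=5 ⇒ [9,14,12,7,15,5,13,6,10,8,16]
5<15: swap(4,5), lo=5 mid=6 ⇒ [9,14,12,7,5,15,13,6,10,8,16]
13<15: swap(5,6), lo=6 mid=7 ⇒ [9,14,12,7,5,13,15,6,10,8,16]
6<15: swap(6,7), lo=7 mid=8 ⇒ [9,14,12,7,5,13,6,15,10,8,16]
10<15: swap(7,8), lo=8 mid=9 ⇒ [9,14,12,7,5,13,6,10,15,8,16]
8<15: swap(8,9), lo=9 mid=10 ⇒ [9,14,12,7,5,13,6,10,8,15,16]
done. lo=9 hi=9; a=[9,14,12,7,5,13,6,10,8,15,16]

[9,14,12,7,5,13,6,10,8,15,16]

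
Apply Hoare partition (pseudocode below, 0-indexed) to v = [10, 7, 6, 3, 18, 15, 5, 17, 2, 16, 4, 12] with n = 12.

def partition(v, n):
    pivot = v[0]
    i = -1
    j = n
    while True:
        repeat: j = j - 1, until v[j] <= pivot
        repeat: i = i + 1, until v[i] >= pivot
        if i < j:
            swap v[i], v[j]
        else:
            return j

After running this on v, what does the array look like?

[4, 7, 6, 3, 2, 5, 15, 17, 18, 16, 10, 12]

pivot = v[0] = 10; i = -1, j = 12
j→10 (v[10]=4≤10), i→0 (v[0]=10≥10); i<j, swap → [4, 7, 6, 3, 18, 15, 5, 17, 2, 16, 10, 12]
j→8 (v[8]=2≤10), i→4 (v[4]=18≥10); i<j, swap → [4, 7, 6, 3, 2, 15, 5, 17, 18, 16, 10, 12]
j→6 (v[6]=5≤10), i→5 (v[5]=15≥10); i<j, swap → [4, 7, 6, 3, 2, 5, 15, 17, 18, 16, 10, 12]
j→5, i→6; i≥j, return j=5. v = [4, 7, 6, 3, 2, 5, 15, 17, 18, 16, 10, 12]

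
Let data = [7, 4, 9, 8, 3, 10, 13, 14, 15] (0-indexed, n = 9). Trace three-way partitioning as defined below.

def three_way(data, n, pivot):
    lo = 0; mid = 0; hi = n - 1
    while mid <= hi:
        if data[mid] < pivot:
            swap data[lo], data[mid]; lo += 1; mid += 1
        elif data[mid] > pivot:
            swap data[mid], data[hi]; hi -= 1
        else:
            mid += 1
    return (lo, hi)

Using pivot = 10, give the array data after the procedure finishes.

lo=0 mid=0 hi=8
7<10: swap(0,0), lo=1 mid=1 ⇒ [7, 4, 9, 8, 3, 10, 13, 14, 15]
4<10: swap(1,1), lo=2 mid=2 ⇒ [7, 4, 9, 8, 3, 10, 13, 14, 15]
9<10: swap(2,2), lo=3 mid=3 ⇒ [7, 4, 9, 8, 3, 10, 13, 14, 15]
8<10: swap(3,3), lo=4 mid=4 ⇒ [7, 4, 9, 8, 3, 10, 13, 14, 15]
3<10: swap(4,4), lo=5 mid=5 ⇒ [7, 4, 9, 8, 3, 10, 13, 14, 15]
10=10: mid=6
13>10: swap(6,8), hi=7 ⇒ [7, 4, 9, 8, 3, 10, 15, 14, 13]
15>10: swap(6,7), hi=6 ⇒ [7, 4, 9, 8, 3, 10, 14, 15, 13]
14>10: swap(6,6), hi=5 ⇒ [7, 4, 9, 8, 3, 10, 14, 15, 13]
done. lo=5 hi=5; data=[7, 4, 9, 8, 3, 10, 14, 15, 13]

[7, 4, 9, 8, 3, 10, 14, 15, 13]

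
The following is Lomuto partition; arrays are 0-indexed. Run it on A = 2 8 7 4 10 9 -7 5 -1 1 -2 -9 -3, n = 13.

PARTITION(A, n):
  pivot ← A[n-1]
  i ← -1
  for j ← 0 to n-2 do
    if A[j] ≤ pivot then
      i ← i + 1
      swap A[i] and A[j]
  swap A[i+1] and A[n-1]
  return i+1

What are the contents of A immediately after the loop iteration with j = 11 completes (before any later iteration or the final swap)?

pivot = A[12] = -3; i = -1
j=0: A[0]=2 > -3 → no swap
j=1: A[1]=8 > -3 → no swap
j=2: A[2]=7 > -3 → no swap
j=3: A[3]=4 > -3 → no swap
j=4: A[4]=10 > -3 → no swap
j=5: A[5]=9 > -3 → no swap
j=6: A[6]=-7 ≤ -3 → i=0, swap A[0],A[6] → -7 8 7 4 10 9 2 5 -1 1 -2 -9 -3
j=7: A[7]=5 > -3 → no swap
j=8: A[8]=-1 > -3 → no swap
j=9: A[9]=1 > -3 → no swap
j=10: A[10]=-2 > -3 → no swap
j=11: A[11]=-9 ≤ -3 → i=1, swap A[1],A[11] → -7 -9 7 4 10 9 2 5 -1 1 -2 8 -3
(after j=11) A = -7 -9 7 4 10 9 2 5 -1 1 -2 8 -3

-7 -9 7 4 10 9 2 5 -1 1 -2 8 -3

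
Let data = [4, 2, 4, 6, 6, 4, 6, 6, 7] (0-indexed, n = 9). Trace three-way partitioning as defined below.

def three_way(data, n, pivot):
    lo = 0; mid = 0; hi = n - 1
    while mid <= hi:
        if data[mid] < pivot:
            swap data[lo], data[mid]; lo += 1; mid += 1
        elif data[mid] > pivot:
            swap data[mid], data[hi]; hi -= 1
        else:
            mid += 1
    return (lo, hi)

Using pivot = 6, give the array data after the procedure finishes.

[4, 2, 4, 4, 6, 6, 6, 6, 7]

pivot = 6; lo=0, mid=0, hi=8
data[mid]=4<6: swap data[0],data[0]; lo=1,mid=1 → [4, 2, 4, 6, 6, 4, 6, 6, 7]
data[mid]=2<6: swap data[1],data[1]; lo=2,mid=2 → [4, 2, 4, 6, 6, 4, 6, 6, 7]
data[mid]=4<6: swap data[2],data[2]; lo=3,mid=3 → [4, 2, 4, 6, 6, 4, 6, 6, 7]
data[mid]=6=6: mid=4
data[mid]=6=6: mid=5
data[mid]=4<6: swap data[3],data[5]; lo=4,mid=6 → [4, 2, 4, 4, 6, 6, 6, 6, 7]
data[mid]=6=6: mid=7
data[mid]=6=6: mid=8
data[mid]=7>6: swap data[8],data[8]; hi=7 → [4, 2, 4, 4, 6, 6, 6, 6, 7]
end: lo=4, hi=7; data = [4, 2, 4, 4, 6, 6, 6, 6, 7]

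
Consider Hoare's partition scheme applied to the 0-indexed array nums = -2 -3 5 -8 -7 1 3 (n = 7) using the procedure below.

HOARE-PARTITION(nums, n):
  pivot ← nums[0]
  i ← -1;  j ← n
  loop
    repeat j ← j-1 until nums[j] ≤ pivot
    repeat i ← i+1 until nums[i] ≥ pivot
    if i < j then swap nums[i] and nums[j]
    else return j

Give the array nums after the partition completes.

-7 -3 -8 5 -2 1 3

pivot=-2
j stops at 4 (-7), i stops at 0 (-2); swap ⇒ -7 -3 5 -8 -2 1 3
j stops at 3 (-8), i stops at 2 (5); swap ⇒ -7 -3 -8 5 -2 1 3
j stops at 2, i stops at 3; i≥j ⇒ return 2. nums=-7 -3 -8 5 -2 1 3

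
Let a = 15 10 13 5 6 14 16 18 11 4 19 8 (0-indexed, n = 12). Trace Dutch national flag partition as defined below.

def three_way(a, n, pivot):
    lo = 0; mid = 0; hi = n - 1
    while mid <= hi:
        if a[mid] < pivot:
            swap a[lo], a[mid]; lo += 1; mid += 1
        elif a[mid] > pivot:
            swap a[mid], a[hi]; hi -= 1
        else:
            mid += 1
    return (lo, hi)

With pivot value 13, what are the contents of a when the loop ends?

8 10 5 6 4 11 13 18 16 19 14 15

pivot = 13; lo=0, mid=0, hi=11
a[mid]=15>13: swap a[0],a[11]; hi=10 → 8 10 13 5 6 14 16 18 11 4 19 15
a[mid]=8<13: swap a[0],a[0]; lo=1,mid=1 → 8 10 13 5 6 14 16 18 11 4 19 15
a[mid]=10<13: swap a[1],a[1]; lo=2,mid=2 → 8 10 13 5 6 14 16 18 11 4 19 15
a[mid]=13=13: mid=3
a[mid]=5<13: swap a[2],a[3]; lo=3,mid=4 → 8 10 5 13 6 14 16 18 11 4 19 15
a[mid]=6<13: swap a[3],a[4]; lo=4,mid=5 → 8 10 5 6 13 14 16 18 11 4 19 15
a[mid]=14>13: swap a[5],a[10]; hi=9 → 8 10 5 6 13 19 16 18 11 4 14 15
a[mid]=19>13: swap a[5],a[9]; hi=8 → 8 10 5 6 13 4 16 18 11 19 14 15
a[mid]=4<13: swap a[4],a[5]; lo=5,mid=6 → 8 10 5 6 4 13 16 18 11 19 14 15
a[mid]=16>13: swap a[6],a[8]; hi=7 → 8 10 5 6 4 13 11 18 16 19 14 15
a[mid]=11<13: swap a[5],a[6]; lo=6,mid=7 → 8 10 5 6 4 11 13 18 16 19 14 15
a[mid]=18>13: swap a[7],a[7]; hi=6 → 8 10 5 6 4 11 13 18 16 19 14 15
end: lo=6, hi=6; a = 8 10 5 6 4 11 13 18 16 19 14 15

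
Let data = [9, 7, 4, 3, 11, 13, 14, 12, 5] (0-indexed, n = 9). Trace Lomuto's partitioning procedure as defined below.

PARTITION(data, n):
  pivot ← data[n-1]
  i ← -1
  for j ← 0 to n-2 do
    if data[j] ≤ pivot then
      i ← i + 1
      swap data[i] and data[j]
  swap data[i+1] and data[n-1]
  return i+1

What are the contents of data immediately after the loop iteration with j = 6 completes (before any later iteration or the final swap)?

pivot = data[8] = 5; i = -1
j=0: data[0]=9 > 5 → no swap
j=1: data[1]=7 > 5 → no swap
j=2: data[2]=4 ≤ 5 → i=0, swap data[0],data[2] → [4, 7, 9, 3, 11, 13, 14, 12, 5]
j=3: data[3]=3 ≤ 5 → i=1, swap data[1],data[3] → [4, 3, 9, 7, 11, 13, 14, 12, 5]
j=4: data[4]=11 > 5 → no swap
j=5: data[5]=13 > 5 → no swap
j=6: data[6]=14 > 5 → no swap
(after j=6) data = [4, 3, 9, 7, 11, 13, 14, 12, 5]

[4, 3, 9, 7, 11, 13, 14, 12, 5]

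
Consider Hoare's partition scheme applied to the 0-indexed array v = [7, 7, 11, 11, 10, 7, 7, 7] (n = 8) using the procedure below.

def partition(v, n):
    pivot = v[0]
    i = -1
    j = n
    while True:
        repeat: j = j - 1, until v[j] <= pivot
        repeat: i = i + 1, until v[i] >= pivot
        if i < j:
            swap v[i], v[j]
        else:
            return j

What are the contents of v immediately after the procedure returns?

[7, 7, 7, 11, 10, 11, 7, 7]

pivot=7
j stops at 7 (7), i stops at 0 (7); swap ⇒ [7, 7, 11, 11, 10, 7, 7, 7]
j stops at 6 (7), i stops at 1 (7); swap ⇒ [7, 7, 11, 11, 10, 7, 7, 7]
j stops at 5 (7), i stops at 2 (11); swap ⇒ [7, 7, 7, 11, 10, 11, 7, 7]
j stops at 2, i stops at 3; i≥j ⇒ return 2. v=[7, 7, 7, 11, 10, 11, 7, 7]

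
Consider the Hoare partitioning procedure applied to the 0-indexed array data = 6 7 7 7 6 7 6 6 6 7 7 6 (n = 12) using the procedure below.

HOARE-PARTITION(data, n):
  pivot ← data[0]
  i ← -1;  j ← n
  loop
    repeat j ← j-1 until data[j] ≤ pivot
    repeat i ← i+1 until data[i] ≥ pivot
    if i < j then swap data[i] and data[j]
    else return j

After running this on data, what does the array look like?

6 6 6 6 6 7 7 7 7 7 7 6

pivot=6
j stops at 11 (6), i stops at 0 (6); swap ⇒ 6 7 7 7 6 7 6 6 6 7 7 6
j stops at 8 (6), i stops at 1 (7); swap ⇒ 6 6 7 7 6 7 6 6 7 7 7 6
j stops at 7 (6), i stops at 2 (7); swap ⇒ 6 6 6 7 6 7 6 7 7 7 7 6
j stops at 6 (6), i stops at 3 (7); swap ⇒ 6 6 6 6 6 7 7 7 7 7 7 6
j stops at 4, i stops at 4; i≥j ⇒ return 4. data=6 6 6 6 6 7 7 7 7 7 7 6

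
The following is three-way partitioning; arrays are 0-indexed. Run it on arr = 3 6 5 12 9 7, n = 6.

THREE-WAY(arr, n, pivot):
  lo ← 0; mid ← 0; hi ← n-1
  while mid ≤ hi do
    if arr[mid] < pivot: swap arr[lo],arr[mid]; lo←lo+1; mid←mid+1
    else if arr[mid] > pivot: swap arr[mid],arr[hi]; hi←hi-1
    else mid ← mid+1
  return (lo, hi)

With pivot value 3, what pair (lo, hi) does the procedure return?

lo=0 mid=0 hi=5
3=3: mid=1
6>3: swap(1,5), hi=4 ⇒ 3 7 5 12 9 6
7>3: swap(1,4), hi=3 ⇒ 3 9 5 12 7 6
9>3: swap(1,3), hi=2 ⇒ 3 12 5 9 7 6
12>3: swap(1,2), hi=1 ⇒ 3 5 12 9 7 6
5>3: swap(1,1), hi=0 ⇒ 3 5 12 9 7 6
done. lo=0 hi=0; arr=3 5 12 9 7 6

(0, 0)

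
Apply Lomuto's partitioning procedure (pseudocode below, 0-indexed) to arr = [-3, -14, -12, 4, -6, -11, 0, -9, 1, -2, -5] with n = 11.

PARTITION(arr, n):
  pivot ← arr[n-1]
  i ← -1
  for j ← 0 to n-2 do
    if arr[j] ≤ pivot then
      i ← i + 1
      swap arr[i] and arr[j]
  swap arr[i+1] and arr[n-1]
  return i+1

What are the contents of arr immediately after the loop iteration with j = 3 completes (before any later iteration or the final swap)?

pivot=-5, i=-1
j=0: -3>-5, skip
j=1: -14≤-5, i=0, swap(0,1) ⇒ [-14, -3, -12, 4, -6, -11, 0, -9, 1, -2, -5]
j=2: -12≤-5, i=1, swap(1,2) ⇒ [-14, -12, -3, 4, -6, -11, 0, -9, 1, -2, -5]
j=3: 4>-5, skip
(after j=3) arr = [-14, -12, -3, 4, -6, -11, 0, -9, 1, -2, -5]

[-14, -12, -3, 4, -6, -11, 0, -9, 1, -2, -5]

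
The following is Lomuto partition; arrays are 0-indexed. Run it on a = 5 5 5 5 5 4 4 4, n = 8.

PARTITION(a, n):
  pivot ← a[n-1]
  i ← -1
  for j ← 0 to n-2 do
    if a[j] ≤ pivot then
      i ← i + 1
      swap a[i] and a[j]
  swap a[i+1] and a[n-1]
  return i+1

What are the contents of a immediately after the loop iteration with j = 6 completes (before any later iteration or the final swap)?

4 4 5 5 5 5 5 4

pivot=4, i=-1
j=0: 5>4, skip
j=1: 5>4, skip
j=2: 5>4, skip
j=3: 5>4, skip
j=4: 5>4, skip
j=5: 4≤4, i=0, swap(0,5) ⇒ 4 5 5 5 5 5 4 4
j=6: 4≤4, i=1, swap(1,6) ⇒ 4 4 5 5 5 5 5 4
(after j=6) a = 4 4 5 5 5 5 5 4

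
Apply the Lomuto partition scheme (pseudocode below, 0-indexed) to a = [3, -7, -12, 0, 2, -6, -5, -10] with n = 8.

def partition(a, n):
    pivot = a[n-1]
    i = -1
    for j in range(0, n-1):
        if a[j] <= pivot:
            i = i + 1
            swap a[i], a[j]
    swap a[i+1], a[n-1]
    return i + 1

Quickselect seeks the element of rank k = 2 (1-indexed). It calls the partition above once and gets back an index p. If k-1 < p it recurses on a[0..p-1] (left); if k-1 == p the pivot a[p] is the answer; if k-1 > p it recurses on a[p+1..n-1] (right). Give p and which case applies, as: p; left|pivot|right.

1; pivot

pivot=-10, i=-1
j=0: 3>-10, skip
j=1: -7>-10, skip
j=2: -12≤-10, i=0, swap(0,2) ⇒ [-12, -7, 3, 0, 2, -6, -5, -10]
j=3: 0>-10, skip
j=4: 2>-10, skip
j=5: -6>-10, skip
j=6: -5>-10, skip
swap(1,7) ⇒ [-12, -10, 3, 0, 2, -6, -5, -7]; return 1
p = 1; k-1 = 1 == 1 ⇒ pivot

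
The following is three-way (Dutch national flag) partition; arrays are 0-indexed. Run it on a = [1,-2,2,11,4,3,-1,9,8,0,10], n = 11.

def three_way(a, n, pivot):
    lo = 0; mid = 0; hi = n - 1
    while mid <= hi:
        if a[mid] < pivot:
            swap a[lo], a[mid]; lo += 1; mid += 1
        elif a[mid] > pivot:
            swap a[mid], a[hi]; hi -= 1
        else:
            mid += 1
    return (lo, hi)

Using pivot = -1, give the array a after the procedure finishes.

[-2,-1,11,4,3,2,9,8,0,10,1]

lo=0 mid=0 hi=10
1>-1: swap(0,10), hi=9 ⇒ [10,-2,2,11,4,3,-1,9,8,0,1]
10>-1: swap(0,9), hi=8 ⇒ [0,-2,2,11,4,3,-1,9,8,10,1]
0>-1: swap(0,8), hi=7 ⇒ [8,-2,2,11,4,3,-1,9,0,10,1]
8>-1: swap(0,7), hi=6 ⇒ [9,-2,2,11,4,3,-1,8,0,10,1]
9>-1: swap(0,6), hi=5 ⇒ [-1,-2,2,11,4,3,9,8,0,10,1]
-1=-1: mid=1
-2<-1: swap(0,1), lo=1 mid=2 ⇒ [-2,-1,2,11,4,3,9,8,0,10,1]
2>-1: swap(2,5), hi=4 ⇒ [-2,-1,3,11,4,2,9,8,0,10,1]
3>-1: swap(2,4), hi=3 ⇒ [-2,-1,4,11,3,2,9,8,0,10,1]
4>-1: swap(2,3), hi=2 ⇒ [-2,-1,11,4,3,2,9,8,0,10,1]
11>-1: swap(2,2), hi=1 ⇒ [-2,-1,11,4,3,2,9,8,0,10,1]
done. lo=1 hi=1; a=[-2,-1,11,4,3,2,9,8,0,10,1]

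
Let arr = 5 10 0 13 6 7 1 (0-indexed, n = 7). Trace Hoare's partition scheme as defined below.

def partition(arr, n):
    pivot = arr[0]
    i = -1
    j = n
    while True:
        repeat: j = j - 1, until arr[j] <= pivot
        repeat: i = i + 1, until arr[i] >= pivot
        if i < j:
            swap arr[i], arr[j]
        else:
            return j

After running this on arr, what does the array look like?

1 0 10 13 6 7 5

pivot=5
j stops at 6 (1), i stops at 0 (5); swap ⇒ 1 10 0 13 6 7 5
j stops at 2 (0), i stops at 1 (10); swap ⇒ 1 0 10 13 6 7 5
j stops at 1, i stops at 2; i≥j ⇒ return 1. arr=1 0 10 13 6 7 5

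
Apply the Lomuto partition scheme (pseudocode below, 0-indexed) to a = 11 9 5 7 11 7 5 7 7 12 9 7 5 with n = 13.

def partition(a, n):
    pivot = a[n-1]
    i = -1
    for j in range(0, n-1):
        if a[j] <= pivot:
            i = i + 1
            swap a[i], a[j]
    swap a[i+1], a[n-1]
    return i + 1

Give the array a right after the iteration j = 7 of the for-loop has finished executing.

pivot=5, i=-1
j=0: 11>5, skip
j=1: 9>5, skip
j=2: 5≤5, i=0, swap(0,2) ⇒ 5 9 11 7 11 7 5 7 7 12 9 7 5
j=3: 7>5, skip
j=4: 11>5, skip
j=5: 7>5, skip
j=6: 5≤5, i=1, swap(1,6) ⇒ 5 5 11 7 11 7 9 7 7 12 9 7 5
j=7: 7>5, skip
(after j=7) a = 5 5 11 7 11 7 9 7 7 12 9 7 5

5 5 11 7 11 7 9 7 7 12 9 7 5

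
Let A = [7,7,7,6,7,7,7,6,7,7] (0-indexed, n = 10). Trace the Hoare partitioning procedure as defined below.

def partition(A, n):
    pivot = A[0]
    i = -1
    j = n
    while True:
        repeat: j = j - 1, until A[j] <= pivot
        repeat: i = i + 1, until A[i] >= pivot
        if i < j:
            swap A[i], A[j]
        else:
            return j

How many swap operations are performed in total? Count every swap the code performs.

pivot = A[0] = 7; i = -1, j = 10
j→9 (A[9]=7≤7), i→0 (A[0]=7≥7); i<j, swap → [7,7,7,6,7,7,7,6,7,7]
j→8 (A[8]=7≤7), i→1 (A[1]=7≥7); i<j, swap → [7,7,7,6,7,7,7,6,7,7]
j→7 (A[7]=6≤7), i→2 (A[2]=7≥7); i<j, swap → [7,7,6,6,7,7,7,7,7,7]
j→6 (A[6]=7≤7), i→4 (A[4]=7≥7); i<j, swap → [7,7,6,6,7,7,7,7,7,7]
j→5, i→5; i≥j, return j=5. A = [7,7,6,6,7,7,7,7,7,7]

4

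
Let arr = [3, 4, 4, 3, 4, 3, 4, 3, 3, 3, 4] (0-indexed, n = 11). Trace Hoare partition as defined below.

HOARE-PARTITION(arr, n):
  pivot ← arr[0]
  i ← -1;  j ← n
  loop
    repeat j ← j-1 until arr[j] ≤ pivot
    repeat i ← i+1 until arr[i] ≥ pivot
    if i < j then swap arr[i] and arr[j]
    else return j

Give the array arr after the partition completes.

[3, 3, 3, 3, 4, 3, 4, 4, 4, 3, 4]

pivot=3
j stops at 9 (3), i stops at 0 (3); swap ⇒ [3, 4, 4, 3, 4, 3, 4, 3, 3, 3, 4]
j stops at 8 (3), i stops at 1 (4); swap ⇒ [3, 3, 4, 3, 4, 3, 4, 3, 4, 3, 4]
j stops at 7 (3), i stops at 2 (4); swap ⇒ [3, 3, 3, 3, 4, 3, 4, 4, 4, 3, 4]
j stops at 5 (3), i stops at 3 (3); swap ⇒ [3, 3, 3, 3, 4, 3, 4, 4, 4, 3, 4]
j stops at 3, i stops at 4; i≥j ⇒ return 3. arr=[3, 3, 3, 3, 4, 3, 4, 4, 4, 3, 4]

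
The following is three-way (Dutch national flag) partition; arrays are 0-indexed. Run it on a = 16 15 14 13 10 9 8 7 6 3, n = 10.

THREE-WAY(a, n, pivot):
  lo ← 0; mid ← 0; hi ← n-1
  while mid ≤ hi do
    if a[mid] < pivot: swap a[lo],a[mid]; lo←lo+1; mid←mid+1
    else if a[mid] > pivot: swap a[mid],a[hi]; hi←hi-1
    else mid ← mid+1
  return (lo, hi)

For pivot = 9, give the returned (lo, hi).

(4, 4)

pivot = 9; lo=0, mid=0, hi=9
a[mid]=16>9: swap a[0],a[9]; hi=8 → 3 15 14 13 10 9 8 7 6 16
a[mid]=3<9: swap a[0],a[0]; lo=1,mid=1 → 3 15 14 13 10 9 8 7 6 16
a[mid]=15>9: swap a[1],a[8]; hi=7 → 3 6 14 13 10 9 8 7 15 16
a[mid]=6<9: swap a[1],a[1]; lo=2,mid=2 → 3 6 14 13 10 9 8 7 15 16
a[mid]=14>9: swap a[2],a[7]; hi=6 → 3 6 7 13 10 9 8 14 15 16
a[mid]=7<9: swap a[2],a[2]; lo=3,mid=3 → 3 6 7 13 10 9 8 14 15 16
a[mid]=13>9: swap a[3],a[6]; hi=5 → 3 6 7 8 10 9 13 14 15 16
a[mid]=8<9: swap a[3],a[3]; lo=4,mid=4 → 3 6 7 8 10 9 13 14 15 16
a[mid]=10>9: swap a[4],a[5]; hi=4 → 3 6 7 8 9 10 13 14 15 16
a[mid]=9=9: mid=5
end: lo=4, hi=4; a = 3 6 7 8 9 10 13 14 15 16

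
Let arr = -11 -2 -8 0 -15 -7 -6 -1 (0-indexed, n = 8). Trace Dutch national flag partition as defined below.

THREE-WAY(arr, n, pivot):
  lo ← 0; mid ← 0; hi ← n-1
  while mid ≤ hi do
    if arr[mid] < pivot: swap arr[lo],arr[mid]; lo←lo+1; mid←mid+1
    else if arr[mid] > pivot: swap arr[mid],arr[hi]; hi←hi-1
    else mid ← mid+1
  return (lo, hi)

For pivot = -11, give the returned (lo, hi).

lo=0 mid=0 hi=7
-11=-11: mid=1
-2>-11: swap(1,7), hi=6 ⇒ -11 -1 -8 0 -15 -7 -6 -2
-1>-11: swap(1,6), hi=5 ⇒ -11 -6 -8 0 -15 -7 -1 -2
-6>-11: swap(1,5), hi=4 ⇒ -11 -7 -8 0 -15 -6 -1 -2
-7>-11: swap(1,4), hi=3 ⇒ -11 -15 -8 0 -7 -6 -1 -2
-15<-11: swap(0,1), lo=1 mid=2 ⇒ -15 -11 -8 0 -7 -6 -1 -2
-8>-11: swap(2,3), hi=2 ⇒ -15 -11 0 -8 -7 -6 -1 -2
0>-11: swap(2,2), hi=1 ⇒ -15 -11 0 -8 -7 -6 -1 -2
done. lo=1 hi=1; arr=-15 -11 0 -8 -7 -6 -1 -2

(1, 1)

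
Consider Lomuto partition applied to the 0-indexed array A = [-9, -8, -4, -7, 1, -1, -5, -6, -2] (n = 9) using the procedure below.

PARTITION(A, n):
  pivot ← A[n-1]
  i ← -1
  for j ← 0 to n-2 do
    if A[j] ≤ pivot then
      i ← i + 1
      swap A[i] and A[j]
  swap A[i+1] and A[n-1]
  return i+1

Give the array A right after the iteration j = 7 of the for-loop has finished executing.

pivot = A[8] = -2; i = -1
j=0: A[0]=-9 ≤ -2 → i=0, swap A[0],A[0] (no change) → [-9, -8, -4, -7, 1, -1, -5, -6, -2]
j=1: A[1]=-8 ≤ -2 → i=1, swap A[1],A[1] (no change) → [-9, -8, -4, -7, 1, -1, -5, -6, -2]
j=2: A[2]=-4 ≤ -2 → i=2, swap A[2],A[2] (no change) → [-9, -8, -4, -7, 1, -1, -5, -6, -2]
j=3: A[3]=-7 ≤ -2 → i=3, swap A[3],A[3] (no change) → [-9, -8, -4, -7, 1, -1, -5, -6, -2]
j=4: A[4]=1 > -2 → no swap
j=5: A[5]=-1 > -2 → no swap
j=6: A[6]=-5 ≤ -2 → i=4, swap A[4],A[6] → [-9, -8, -4, -7, -5, -1, 1, -6, -2]
j=7: A[7]=-6 ≤ -2 → i=5, swap A[5],A[7] → [-9, -8, -4, -7, -5, -6, 1, -1, -2]
(after j=7) A = [-9, -8, -4, -7, -5, -6, 1, -1, -2]

[-9, -8, -4, -7, -5, -6, 1, -1, -2]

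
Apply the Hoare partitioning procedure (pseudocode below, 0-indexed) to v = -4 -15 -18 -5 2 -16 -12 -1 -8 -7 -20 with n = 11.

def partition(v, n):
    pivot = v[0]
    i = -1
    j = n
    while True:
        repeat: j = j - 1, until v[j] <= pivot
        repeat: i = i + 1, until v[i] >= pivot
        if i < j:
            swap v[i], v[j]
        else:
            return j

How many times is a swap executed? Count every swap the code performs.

3

pivot=-4
j stops at 10 (-20), i stops at 0 (-4); swap ⇒ -20 -15 -18 -5 2 -16 -12 -1 -8 -7 -4
j stops at 9 (-7), i stops at 4 (2); swap ⇒ -20 -15 -18 -5 -7 -16 -12 -1 -8 2 -4
j stops at 8 (-8), i stops at 7 (-1); swap ⇒ -20 -15 -18 -5 -7 -16 -12 -8 -1 2 -4
j stops at 7, i stops at 8; i≥j ⇒ return 7. v=-20 -15 -18 -5 -7 -16 -12 -8 -1 2 -4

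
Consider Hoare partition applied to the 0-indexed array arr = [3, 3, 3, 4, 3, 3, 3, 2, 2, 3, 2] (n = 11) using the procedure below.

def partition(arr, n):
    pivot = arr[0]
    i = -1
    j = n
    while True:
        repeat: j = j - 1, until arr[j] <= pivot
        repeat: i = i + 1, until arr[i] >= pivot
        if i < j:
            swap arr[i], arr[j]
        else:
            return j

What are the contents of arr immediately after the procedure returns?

[2, 3, 2, 2, 3, 3, 3, 4, 3, 3, 3]

pivot=3
j stops at 10 (2), i stops at 0 (3); swap ⇒ [2, 3, 3, 4, 3, 3, 3, 2, 2, 3, 3]
j stops at 9 (3), i stops at 1 (3); swap ⇒ [2, 3, 3, 4, 3, 3, 3, 2, 2, 3, 3]
j stops at 8 (2), i stops at 2 (3); swap ⇒ [2, 3, 2, 4, 3, 3, 3, 2, 3, 3, 3]
j stops at 7 (2), i stops at 3 (4); swap ⇒ [2, 3, 2, 2, 3, 3, 3, 4, 3, 3, 3]
j stops at 6 (3), i stops at 4 (3); swap ⇒ [2, 3, 2, 2, 3, 3, 3, 4, 3, 3, 3]
j stops at 5, i stops at 5; i≥j ⇒ return 5. arr=[2, 3, 2, 2, 3, 3, 3, 4, 3, 3, 3]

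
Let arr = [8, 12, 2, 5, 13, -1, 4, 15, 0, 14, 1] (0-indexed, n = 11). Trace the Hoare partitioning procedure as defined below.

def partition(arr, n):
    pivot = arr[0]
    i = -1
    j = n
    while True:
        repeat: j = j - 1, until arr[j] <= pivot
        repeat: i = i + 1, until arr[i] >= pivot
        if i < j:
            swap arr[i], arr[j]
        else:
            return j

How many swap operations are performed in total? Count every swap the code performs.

3

pivot = arr[0] = 8; i = -1, j = 11
j→10 (arr[10]=1≤8), i→0 (arr[0]=8≥8); i<j, swap → [1, 12, 2, 5, 13, -1, 4, 15, 0, 14, 8]
j→8 (arr[8]=0≤8), i→1 (arr[1]=12≥8); i<j, swap → [1, 0, 2, 5, 13, -1, 4, 15, 12, 14, 8]
j→6 (arr[6]=4≤8), i→4 (arr[4]=13≥8); i<j, swap → [1, 0, 2, 5, 4, -1, 13, 15, 12, 14, 8]
j→5, i→6; i≥j, return j=5. arr = [1, 0, 2, 5, 4, -1, 13, 15, 12, 14, 8]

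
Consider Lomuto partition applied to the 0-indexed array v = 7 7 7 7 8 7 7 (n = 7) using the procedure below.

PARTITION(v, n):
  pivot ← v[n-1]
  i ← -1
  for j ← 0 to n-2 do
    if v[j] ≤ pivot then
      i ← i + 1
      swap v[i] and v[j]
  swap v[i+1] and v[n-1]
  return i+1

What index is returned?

pivot = v[6] = 7; i = -1
j=0: v[0]=7 ≤ 7 → i=0, swap v[0],v[0] (no change) → 7 7 7 7 8 7 7
j=1: v[1]=7 ≤ 7 → i=1, swap v[1],v[1] (no change) → 7 7 7 7 8 7 7
j=2: v[2]=7 ≤ 7 → i=2, swap v[2],v[2] (no change) → 7 7 7 7 8 7 7
j=3: v[3]=7 ≤ 7 → i=3, swap v[3],v[3] (no change) → 7 7 7 7 8 7 7
j=4: v[4]=8 > 7 → no swap
j=5: v[5]=7 ≤ 7 → i=4, swap v[4],v[5] → 7 7 7 7 7 8 7
final swap v[5],v[6] → 7 7 7 7 7 7 8; return 5

5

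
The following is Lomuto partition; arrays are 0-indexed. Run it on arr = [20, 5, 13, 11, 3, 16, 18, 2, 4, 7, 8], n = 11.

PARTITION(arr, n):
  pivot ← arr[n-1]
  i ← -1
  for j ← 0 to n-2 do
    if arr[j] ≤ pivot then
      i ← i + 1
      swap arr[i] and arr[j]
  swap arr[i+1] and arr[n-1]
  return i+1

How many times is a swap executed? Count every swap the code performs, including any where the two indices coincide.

6

pivot = arr[10] = 8; i = -1
j=0: arr[0]=20 > 8 → no swap
j=1: arr[1]=5 ≤ 8 → i=0, swap arr[0],arr[1] → [5, 20, 13, 11, 3, 16, 18, 2, 4, 7, 8]
j=2: arr[2]=13 > 8 → no swap
j=3: arr[3]=11 > 8 → no swap
j=4: arr[4]=3 ≤ 8 → i=1, swap arr[1],arr[4] → [5, 3, 13, 11, 20, 16, 18, 2, 4, 7, 8]
j=5: arr[5]=16 > 8 → no swap
j=6: arr[6]=18 > 8 → no swap
j=7: arr[7]=2 ≤ 8 → i=2, swap arr[2],arr[7] → [5, 3, 2, 11, 20, 16, 18, 13, 4, 7, 8]
j=8: arr[8]=4 ≤ 8 → i=3, swap arr[3],arr[8] → [5, 3, 2, 4, 20, 16, 18, 13, 11, 7, 8]
j=9: arr[9]=7 ≤ 8 → i=4, swap arr[4],arr[9] → [5, 3, 2, 4, 7, 16, 18, 13, 11, 20, 8]
final swap arr[5],arr[10] → [5, 3, 2, 4, 7, 8, 18, 13, 11, 20, 16]; return 5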